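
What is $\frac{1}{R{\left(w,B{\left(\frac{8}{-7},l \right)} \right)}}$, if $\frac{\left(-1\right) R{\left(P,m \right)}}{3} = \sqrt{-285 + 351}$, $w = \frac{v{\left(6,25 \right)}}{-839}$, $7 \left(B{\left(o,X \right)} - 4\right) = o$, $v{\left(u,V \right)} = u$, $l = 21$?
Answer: $- \frac{\sqrt{66}}{198} \approx -0.041031$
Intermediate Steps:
$B{\left(o,X \right)} = 4 + \frac{o}{7}$
$w = - \frac{6}{839}$ ($w = \frac{6}{-839} = 6 \left(- \frac{1}{839}\right) = - \frac{6}{839} \approx -0.0071514$)
$R{\left(P,m \right)} = - 3 \sqrt{66}$ ($R{\left(P,m \right)} = - 3 \sqrt{-285 + 351} = - 3 \sqrt{66}$)
$\frac{1}{R{\left(w,B{\left(\frac{8}{-7},l \right)} \right)}} = \frac{1}{\left(-3\right) \sqrt{66}} = - \frac{\sqrt{66}}{198}$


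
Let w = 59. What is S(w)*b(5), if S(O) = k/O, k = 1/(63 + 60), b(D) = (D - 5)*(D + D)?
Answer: 0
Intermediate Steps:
b(D) = 2*D*(-5 + D) (b(D) = (-5 + D)*(2*D) = 2*D*(-5 + D))
k = 1/123 ≈ 0.0081301
S(O) = 1/(123*O)
S(w)*b(5) = ((1/123)/59)*(2*5*(-5 + 5)) = ((1/123)*(1/59))*(2*5*0) = (1/7257)*0 = 0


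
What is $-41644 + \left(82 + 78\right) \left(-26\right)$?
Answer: $-45804$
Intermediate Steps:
$-41644 + \left(82 + 78\right) \left(-26\right) = -41644 + 160 \left(-26\right) = -41644 - 4160 = -45804$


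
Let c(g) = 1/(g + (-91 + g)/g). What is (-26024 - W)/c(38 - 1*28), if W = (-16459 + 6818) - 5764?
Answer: -201761/10 ≈ -20176.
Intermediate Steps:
W = -15405 (W = -9641 - 5764 = -15405)
c(g) = 1/(g + (-91 + g)/g)
(-26024 - W)/c(38 - 1*28) = (-26024 - 1*(-15405))/(((38 - 1*28)/(-91 + (38 - 1*28) + (38 - 1*28)**2))) = (-26024 + 15405)/(((38 - 28)/(-91 + (38 - 28) + (38 - 28)**2))) = -10619/(10/(-91 + 10 + 10**2)) = -10619/(10/(-91 + 10 + 100)) = -10619/(10/19) = -10619/(10*(1/19)) = -10619/10/19 = -10619*19/10 = -201761/10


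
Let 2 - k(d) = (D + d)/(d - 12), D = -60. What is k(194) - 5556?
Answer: -505481/91 ≈ -5554.7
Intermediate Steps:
k(d) = 2 - (-60 + d)/(-12 + d) (k(d) = 2 - (-60 + d)/(d - 12) = 2 - (-60 + d)/(-12 + d))
k(194) - 5556 = (36 + 194)/(-12 + 194) - 5556 = 230/182 - 5556 = (1/182)*230 - 5556 = 115/91 - 5556 = -505481/91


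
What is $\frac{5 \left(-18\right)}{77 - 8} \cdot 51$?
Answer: $- \frac{1530}{23} \approx -66.522$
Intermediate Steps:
$\frac{5 \left(-18\right)}{77 - 8} \cdot 51 = - \frac{90}{69} \cdot 51 = \left(-90\right) \frac{1}{69} \cdot 51 = \left(- \frac{30}{23}\right) 51 = - \frac{1530}{23}$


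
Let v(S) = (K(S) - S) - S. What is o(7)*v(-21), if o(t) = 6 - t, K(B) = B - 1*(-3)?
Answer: -24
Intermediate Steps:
K(B) = 3 + B (K(B) = B + 3 = 3 + B)
v(S) = 3 - S (v(S) = ((3 + S) - S) - S = 3 - S)
o(7)*v(-21) = (6 - 1*7)*(3 - 1*(-21)) = (6 - 7)*(3 + 21) = -1*24 = -24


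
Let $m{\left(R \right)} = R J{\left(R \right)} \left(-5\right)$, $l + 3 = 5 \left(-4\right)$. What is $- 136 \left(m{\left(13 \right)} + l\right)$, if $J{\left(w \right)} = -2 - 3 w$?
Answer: $-359312$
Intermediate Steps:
$l = -23$ ($l = -3 + 5 \left(-4\right) = -3 - 20 = -23$)
$m{\left(R \right)} = - 5 R \left(-2 - 3 R\right)$ ($m{\left(R \right)} = R \left(-2 - 3 R\right) \left(-5\right) = - 5 R \left(-2 - 3 R\right)$)
$- 136 \left(m{\left(13 \right)} + l\right) = - 136 \left(5 \cdot 13 \left(2 + 3 \cdot 13\right) - 23\right) = - 136 \left(5 \cdot 13 \left(2 + 39\right) - 23\right) = - 136 \left(5 \cdot 13 \cdot 41 - 23\right) = - 136 \left(2665 - 23\right) = \left(-136\right) 2642 = -359312$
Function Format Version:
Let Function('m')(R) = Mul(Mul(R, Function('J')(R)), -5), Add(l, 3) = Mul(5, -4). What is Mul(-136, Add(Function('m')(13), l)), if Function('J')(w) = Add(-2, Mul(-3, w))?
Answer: -359312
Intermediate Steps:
l = -23 (l = Add(-3, Mul(5, -4)) = Add(-3, -20) = -23)
Function('m')(R) = Mul(-5, R, Add(-2, Mul(-3, R))) (Function('m')(R) = Mul(Mul(R, Add(-2, Mul(-3, R))), -5) = Mul(-5, R, Add(-2, Mul(-3, R))))
Mul(-136, Add(Function('m')(13), l)) = Mul(-136, Add(Mul(5, 13, Add(2, Mul(3, 13))), -23)) = Mul(-136, Add(Mul(5, 13, Add(2, 39)), -23)) = Mul(-136, Add(Mul(5, 13, 41), -23)) = Mul(-136, Add(2665, -23)) = Mul(-136, 2642) = -359312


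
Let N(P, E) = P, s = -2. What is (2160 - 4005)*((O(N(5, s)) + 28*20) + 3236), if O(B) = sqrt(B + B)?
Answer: -7003620 - 1845*sqrt(10) ≈ -7.0095e+6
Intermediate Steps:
O(B) = sqrt(2)*sqrt(B) (O(B) = sqrt(2*B) = sqrt(2)*sqrt(B))
(2160 - 4005)*((O(N(5, s)) + 28*20) + 3236) = (2160 - 4005)*((sqrt(2)*sqrt(5) + 28*20) + 3236) = -1845*((sqrt(10) + 560) + 3236) = -1845*((560 + sqrt(10)) + 3236) = -1845*(3796 + sqrt(10)) = -7003620 - 1845*sqrt(10)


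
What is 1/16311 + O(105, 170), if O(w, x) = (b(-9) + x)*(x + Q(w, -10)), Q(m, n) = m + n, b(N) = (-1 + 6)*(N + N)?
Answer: 345793201/16311 ≈ 21200.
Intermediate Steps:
b(N) = 10*N (b(N) = 5*(2*N) = 10*N)
O(w, x) = (-90 + x)*(-10 + w + x) (O(w, x) = (10*(-9) + x)*(x + (w - 10)) = (-90 + x)*(x + (-10 + w)) = (-90 + x)*(-10 + w + x))
1/16311 + O(105, 170) = 1/16311 + (900 + 170² - 100*170 - 90*105 + 105*170) = 1/16311 + (900 + 28900 - 17000 - 9450 + 17850) = 1/16311 + 21200 = 345793201/16311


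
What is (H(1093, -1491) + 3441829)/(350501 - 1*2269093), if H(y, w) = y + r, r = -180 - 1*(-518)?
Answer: -860815/479648 ≈ -1.7947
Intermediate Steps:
r = 338 (r = -180 + 518 = 338)
H(y, w) = 338 + y (H(y, w) = y + 338 = 338 + y)
(H(1093, -1491) + 3441829)/(350501 - 1*2269093) = ((338 + 1093) + 3441829)/(350501 - 1*2269093) = (1431 + 3441829)/(350501 - 2269093) = 3443260/(-1918592) = 3443260*(-1/1918592) = -860815/479648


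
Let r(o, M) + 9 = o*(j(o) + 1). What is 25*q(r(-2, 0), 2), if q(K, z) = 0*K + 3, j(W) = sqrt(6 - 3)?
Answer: 75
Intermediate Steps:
j(W) = sqrt(3)
r(o, M) = -9 + o*(1 + sqrt(3)) (r(o, M) = -9 + o*(sqrt(3) + 1) = -9 + o*(1 + sqrt(3)))
q(K, z) = 3 (q(K, z) = 0 + 3 = 3)
25*q(r(-2, 0), 2) = 25*3 = 75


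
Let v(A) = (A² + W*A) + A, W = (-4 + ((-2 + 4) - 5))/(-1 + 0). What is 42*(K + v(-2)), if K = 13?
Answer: 42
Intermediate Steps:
W = 7 (W = (-4 + (2 - 5))/(-1) = (-4 - 3)*(-1) = -7*(-1) = 7)
v(A) = A² + 8*A (v(A) = (A² + 7*A) + A = A² + 8*A)
42*(K + v(-2)) = 42*(13 - 2*(8 - 2)) = 42*(13 - 2*6) = 42*(13 - 12) = 42*1 = 42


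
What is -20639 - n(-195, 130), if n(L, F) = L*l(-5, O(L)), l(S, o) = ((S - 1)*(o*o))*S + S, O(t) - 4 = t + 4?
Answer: 204547036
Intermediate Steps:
O(t) = 8 + t (O(t) = 4 + (t + 4) = 4 + (4 + t) = 8 + t)
l(S, o) = S + S*o²*(-1 + S) (l(S, o) = ((-1 + S)*o²)*S + S = (o²*(-1 + S))*S + S = S*o²*(-1 + S) + S = S + S*o²*(-1 + S))
n(L, F) = L*(-5 + 30*(8 + L)²) (n(L, F) = L*(-5*(1 - (8 + L)² - 5*(8 + L)²)) = L*(-5*(1 - 6*(8 + L)²)) = L*(-5 + 30*(8 + L)²))
-20639 - n(-195, 130) = -20639 - 5*(-195)*(-1 + 6*(8 - 195)²) = -20639 - 5*(-195)*(-1 + 6*(-187)²) = -20639 - 5*(-195)*(-1 + 6*34969) = -20639 - 5*(-195)*(-1 + 209814) = -20639 - 5*(-195)*209813 = -20639 - 1*(-204567675) = -20639 + 204567675 = 204547036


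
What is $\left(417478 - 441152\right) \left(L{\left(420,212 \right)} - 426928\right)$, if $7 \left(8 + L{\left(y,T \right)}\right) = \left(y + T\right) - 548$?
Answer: $10106998776$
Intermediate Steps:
$L{\left(y,T \right)} = - \frac{604}{7} + \frac{T}{7} + \frac{y}{7}$ ($L{\left(y,T \right)} = -8 + \frac{\left(y + T\right) - 548}{7} = -8 + \frac{\left(T + y\right) - 548}{7} = -8 + \frac{-548 + T + y}{7} = -8 + \left(- \frac{548}{7} + \frac{T}{7} + \frac{y}{7}\right) = - \frac{604}{7} + \frac{T}{7} + \frac{y}{7}$)
$\left(417478 - 441152\right) \left(L{\left(420,212 \right)} - 426928\right) = \left(417478 - 441152\right) \left(\left(- \frac{604}{7} + \frac{1}{7} \cdot 212 + \frac{1}{7} \cdot 420\right) - 426928\right) = - 23674 \left(\left(- \frac{604}{7} + \frac{212}{7} + 60\right) - 426928\right) = - 23674 \left(4 - 426928\right) = \left(-23674\right) \left(-426924\right) = 10106998776$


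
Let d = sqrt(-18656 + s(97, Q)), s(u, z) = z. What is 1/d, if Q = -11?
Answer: -I*sqrt(18667)/18667 ≈ -0.0073192*I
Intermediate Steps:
d = I*sqrt(18667) (d = sqrt(-18656 - 11) = sqrt(-18667) = I*sqrt(18667) ≈ 136.63*I)
1/d = 1/(I*sqrt(18667)) = -I*sqrt(18667)/18667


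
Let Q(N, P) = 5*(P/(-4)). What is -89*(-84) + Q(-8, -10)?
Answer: 14977/2 ≈ 7488.5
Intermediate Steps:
Q(N, P) = -5*P/4 (Q(N, P) = 5*(P*(-¼)) = 5*(-P/4) = -5*P/4)
-89*(-84) + Q(-8, -10) = -89*(-84) - 5/4*(-10) = 7476 + 25/2 = 14977/2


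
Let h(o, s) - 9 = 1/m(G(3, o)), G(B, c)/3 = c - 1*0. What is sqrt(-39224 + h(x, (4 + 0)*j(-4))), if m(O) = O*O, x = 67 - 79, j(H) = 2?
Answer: I*sqrt(50822639)/36 ≈ 198.03*I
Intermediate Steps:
G(B, c) = 3*c (G(B, c) = 3*(c - 1*0) = 3*(c + 0) = 3*c)
x = -12
m(O) = O**2
h(o, s) = 9 + 1/(9*o**2) (h(o, s) = 9 + 1/((3*o)**2) = 9 + 1/(9*o**2))
sqrt(-39224 + h(x, (4 + 0)*j(-4))) = sqrt(-39224 + (9 + (1/9)/(-12)**2)) = sqrt(-39224 + (9 + (1/9)*(1/144))) = sqrt(-39224 + (9 + 1/1296)) = sqrt(-39224 + 11665/1296) = sqrt(-50822639/1296) = I*sqrt(50822639)/36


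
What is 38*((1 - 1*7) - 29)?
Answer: -1330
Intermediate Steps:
38*((1 - 1*7) - 29) = 38*((1 - 7) - 29) = 38*(-6 - 29) = 38*(-35) = -1330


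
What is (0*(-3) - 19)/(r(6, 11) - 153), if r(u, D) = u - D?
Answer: 19/158 ≈ 0.12025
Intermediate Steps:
(0*(-3) - 19)/(r(6, 11) - 153) = (0*(-3) - 19)/((6 - 1*11) - 153) = (0 - 19)/((6 - 11) - 153) = -19/(-5 - 153) = -19/(-158) = -19*(-1/158) = 19/158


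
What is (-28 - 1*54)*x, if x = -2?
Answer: 164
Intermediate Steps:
(-28 - 1*54)*x = (-28 - 1*54)*(-2) = (-28 - 54)*(-2) = -82*(-2) = 164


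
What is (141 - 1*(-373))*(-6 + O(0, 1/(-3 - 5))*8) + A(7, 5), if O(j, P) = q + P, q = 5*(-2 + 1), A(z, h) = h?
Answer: -24153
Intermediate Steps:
q = -5 (q = 5*(-1) = -5)
O(j, P) = -5 + P
(141 - 1*(-373))*(-6 + O(0, 1/(-3 - 5))*8) + A(7, 5) = (141 - 1*(-373))*(-6 + (-5 + 1/(-3 - 5))*8) + 5 = (141 + 373)*(-6 + (-5 + 1/(-8))*8) + 5 = 514*(-6 + (-5 - 1/8)*8) + 5 = 514*(-6 - 41/8*8) + 5 = 514*(-6 - 41) + 5 = 514*(-47) + 5 = -24158 + 5 = -24153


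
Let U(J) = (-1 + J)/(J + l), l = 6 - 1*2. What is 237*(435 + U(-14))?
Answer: 206901/2 ≈ 1.0345e+5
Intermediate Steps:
l = 4 (l = 6 - 2 = 4)
U(J) = (-1 + J)/(4 + J) (U(J) = (-1 + J)/(J + 4) = (-1 + J)/(4 + J))
237*(435 + U(-14)) = 237*(435 + (-1 - 14)/(4 - 14)) = 237*(435 - 15/(-10)) = 237*(435 - 1/10*(-15)) = 237*(435 + 3/2) = 237*(873/2) = 206901/2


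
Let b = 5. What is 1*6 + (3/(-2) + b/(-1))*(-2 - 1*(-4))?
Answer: -7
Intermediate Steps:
1*6 + (3/(-2) + b/(-1))*(-2 - 1*(-4)) = 1*6 + (3/(-2) + 5/(-1))*(-2 - 1*(-4)) = 6 + (3*(-½) + 5*(-1))*(-2 + 4) = 6 + (-3/2 - 5)*2 = 6 - 13/2*2 = 6 - 13 = -7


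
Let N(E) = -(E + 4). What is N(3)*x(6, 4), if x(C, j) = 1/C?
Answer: -7/6 ≈ -1.1667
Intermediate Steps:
N(E) = -4 - E (N(E) = -(4 + E) = -4 - E)
N(3)*x(6, 4) = (-4 - 1*3)/6 = (-4 - 3)*(1/6) = -7*1/6 = -7/6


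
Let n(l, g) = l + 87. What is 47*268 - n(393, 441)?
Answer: 12116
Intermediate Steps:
n(l, g) = 87 + l
47*268 - n(393, 441) = 47*268 - (87 + 393) = 12596 - 1*480 = 12596 - 480 = 12116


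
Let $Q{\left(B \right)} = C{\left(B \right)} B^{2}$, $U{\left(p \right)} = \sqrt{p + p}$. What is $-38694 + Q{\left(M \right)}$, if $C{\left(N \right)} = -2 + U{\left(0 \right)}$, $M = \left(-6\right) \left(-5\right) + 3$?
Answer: $-40872$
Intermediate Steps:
$M = 33$ ($M = 30 + 3 = 33$)
$U{\left(p \right)} = \sqrt{2} \sqrt{p}$ ($U{\left(p \right)} = \sqrt{2 p} = \sqrt{2} \sqrt{p}$)
$C{\left(N \right)} = -2$ ($C{\left(N \right)} = -2 + \sqrt{2} \sqrt{0} = -2 + \sqrt{2} \cdot 0 = -2 + 0 = -2$)
$Q{\left(B \right)} = - 2 B^{2}$
$-38694 + Q{\left(M \right)} = -38694 - 2 \cdot 33^{2} = -38694 - 2178 = -40872$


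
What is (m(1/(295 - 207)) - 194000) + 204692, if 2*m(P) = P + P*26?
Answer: 1881819/176 ≈ 10692.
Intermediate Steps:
m(P) = 27*P/2 (m(P) = (P + P*26)/2 = (P + 26*P)/2 = (27*P)/2 = 27*P/2)
(m(1/(295 - 207)) - 194000) + 204692 = (27/(2*(295 - 207)) - 194000) + 204692 = ((27/2)/88 - 194000) + 204692 = ((27/2)*(1/88) - 194000) + 204692 = (27/176 - 194000) + 204692 = -34143973/176 + 204692 = 1881819/176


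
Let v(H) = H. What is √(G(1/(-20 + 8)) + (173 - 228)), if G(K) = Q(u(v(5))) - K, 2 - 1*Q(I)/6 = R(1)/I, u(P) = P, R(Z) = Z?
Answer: I*√39705/30 ≈ 6.642*I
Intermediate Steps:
Q(I) = 12 - 6/I
G(K) = 54/5 - K (G(K) = (12 - 6/5) - K = 54/5 - K)
√(G(1/(-20 + 8)) + (173 - 228)) = √((54/5 - 1/(-20 + 8)) + (173 - 228)) = √((54/5 - 1/(-12)) - 55) = √((54/5 - 1*(-1/12)) - 55) = √((54/5 + 1/12) - 55) = √(653/60 - 55) = √(-2647/60) = I*√39705/30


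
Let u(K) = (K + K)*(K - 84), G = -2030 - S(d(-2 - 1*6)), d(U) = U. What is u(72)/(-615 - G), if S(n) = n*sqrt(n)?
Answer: -815040/667579 - 9216*I*sqrt(2)/667579 ≈ -1.2209 - 0.019523*I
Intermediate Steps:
S(n) = n**(3/2)
G = -2030 + 16*I*sqrt(2) (G = -2030 - (-2 - 1*6)**(3/2) = -2030 - (-2 - 6)**(3/2) = -2030 - (-8)**(3/2) = -2030 - (-16)*I*sqrt(2) = -2030 + 16*I*sqrt(2) ≈ -2030.0 + 22.627*I)
u(K) = 2*K*(-84 + K) (u(K) = (2*K)*(-84 + K) = 2*K*(-84 + K))
u(72)/(-615 - G) = (2*72*(-84 + 72))/(-615 - (-2030 + 16*I*sqrt(2))) = (2*72*(-12))/(-615 + (2030 - 16*I*sqrt(2))) = -1728/(1415 - 16*I*sqrt(2))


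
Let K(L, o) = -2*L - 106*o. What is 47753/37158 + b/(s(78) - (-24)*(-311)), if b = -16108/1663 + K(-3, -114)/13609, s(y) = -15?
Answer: 86991546240065/67628752808958 ≈ 1.2863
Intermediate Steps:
K(L, o) = -106*o - 2*L
b = -6422842/730057 (b = -16108/1663 + (-106*(-114) - 2*(-3))/13609 = -16108*1/1663 + (12084 + 6)*(1/13609) = -16108/1663 + 12090*(1/13609) = -16108/1663 + 390/439 = -6422842/730057 ≈ -8.7977)
47753/37158 + b/(s(78) - (-24)*(-311)) = 47753/37158 - 6422842/(730057*(-15 - (-24)*(-311))) = 47753*(1/37158) - 6422842/(730057*(-15 - 1*7464)) = 47753/37158 - 6422842/(730057*(-15 - 7464)) = 47753/37158 - 6422842/730057/(-7479) = 47753/37158 - 6422842/730057*(-1/7479) = 47753/37158 + 6422842/5460096303 = 86991546240065/67628752808958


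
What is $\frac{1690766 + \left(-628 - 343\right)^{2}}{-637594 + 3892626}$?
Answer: $\frac{2633607}{3255032} \approx 0.80909$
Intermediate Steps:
$\frac{1690766 + \left(-628 - 343\right)^{2}}{-637594 + 3892626} = \frac{1690766 + \left(-971\right)^{2}}{3255032} = \left(1690766 + 942841\right) \frac{1}{3255032} = 2633607 \cdot \frac{1}{3255032} = \frac{2633607}{3255032}$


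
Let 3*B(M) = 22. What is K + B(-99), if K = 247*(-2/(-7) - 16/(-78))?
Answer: 900/7 ≈ 128.57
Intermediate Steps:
B(M) = 22/3 (B(M) = (⅓)*22 = 22/3)
K = 2546/21 (K = 247*(-2*(-⅐) - 16*(-1/78)) = 247*(2/7 + 8/39) = 247*(134/273) = 2546/21 ≈ 121.24)
K + B(-99) = 2546/21 + 22/3 = 900/7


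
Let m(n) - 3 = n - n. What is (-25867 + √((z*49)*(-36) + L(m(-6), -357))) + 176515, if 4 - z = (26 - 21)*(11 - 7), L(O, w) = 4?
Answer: 150648 + 2*√7057 ≈ 1.5082e+5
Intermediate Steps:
m(n) = 3 (m(n) = 3 + (n - n) = 3 + 0 = 3)
z = -16 (z = 4 - (26 - 21)*(11 - 7) = 4 - 5*4 = 4 - 1*20 = 4 - 20 = -16)
(-25867 + √((z*49)*(-36) + L(m(-6), -357))) + 176515 = (-25867 + √(-16*49*(-36) + 4)) + 176515 = (-25867 + √(-784*(-36) + 4)) + 176515 = (-25867 + √(28224 + 4)) + 176515 = (-25867 + √28228) + 176515 = (-25867 + 2*√7057) + 176515 = 150648 + 2*√7057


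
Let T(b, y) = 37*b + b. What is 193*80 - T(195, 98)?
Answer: 8030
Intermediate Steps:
T(b, y) = 38*b
193*80 - T(195, 98) = 193*80 - 38*195 = 15440 - 1*7410 = 15440 - 7410 = 8030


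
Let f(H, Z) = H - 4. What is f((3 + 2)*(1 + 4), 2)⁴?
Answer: 194481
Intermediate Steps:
f(H, Z) = -4 + H
f((3 + 2)*(1 + 4), 2)⁴ = (-4 + (3 + 2)*(1 + 4))⁴ = (-4 + 5*5)⁴ = (-4 + 25)⁴ = 21⁴ = 194481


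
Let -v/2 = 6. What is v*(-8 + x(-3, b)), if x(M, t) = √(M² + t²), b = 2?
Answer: 96 - 12*√13 ≈ 52.733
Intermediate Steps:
v = -12 (v = -2*6 = -12)
v*(-8 + x(-3, b)) = -12*(-8 + √((-3)² + 2²)) = -12*(-8 + √(9 + 4)) = -12*(-8 + √13) = 96 - 12*√13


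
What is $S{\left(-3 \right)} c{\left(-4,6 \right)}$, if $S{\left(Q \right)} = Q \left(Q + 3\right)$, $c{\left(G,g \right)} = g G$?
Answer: $0$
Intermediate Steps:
$c{\left(G,g \right)} = G g$
$S{\left(Q \right)} = Q \left(3 + Q\right)$
$S{\left(-3 \right)} c{\left(-4,6 \right)} = - 3 \left(3 - 3\right) \left(\left(-4\right) 6\right) = \left(-3\right) 0 \left(-24\right) = 0 \left(-24\right) = 0$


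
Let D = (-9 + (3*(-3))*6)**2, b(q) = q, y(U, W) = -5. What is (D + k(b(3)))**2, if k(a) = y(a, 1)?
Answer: 15713296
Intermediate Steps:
k(a) = -5
D = 3969 (D = (-9 - 9*6)**2 = (-9 - 54)**2 = (-63)**2 = 3969)
(D + k(b(3)))**2 = (3969 - 5)**2 = 3964**2 = 15713296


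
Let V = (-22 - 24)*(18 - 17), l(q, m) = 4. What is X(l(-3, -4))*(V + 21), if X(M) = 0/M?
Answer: 0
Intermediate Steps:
V = -46 (V = -46*1 = -46)
X(M) = 0
X(l(-3, -4))*(V + 21) = 0*(-46 + 21) = 0*(-25) = 0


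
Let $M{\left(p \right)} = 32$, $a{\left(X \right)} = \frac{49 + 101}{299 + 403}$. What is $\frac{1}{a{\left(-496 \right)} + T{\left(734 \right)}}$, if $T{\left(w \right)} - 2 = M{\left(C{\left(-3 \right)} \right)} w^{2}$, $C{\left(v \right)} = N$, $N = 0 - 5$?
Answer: $\frac{117}{2017102723} \approx 5.8004 \cdot 10^{-8}$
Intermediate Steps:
$N = -5$
$C{\left(v \right)} = -5$
$a{\left(X \right)} = \frac{25}{117}$ ($a{\left(X \right)} = \frac{150}{702} = 150 \cdot \frac{1}{702} = \frac{25}{117}$)
$T{\left(w \right)} = 2 + 32 w^{2}$
$\frac{1}{a{\left(-496 \right)} + T{\left(734 \right)}} = \frac{1}{\frac{25}{117} + \left(2 + 32 \cdot 734^{2}\right)} = \frac{1}{\frac{25}{117} + \left(2 + 32 \cdot 538756\right)} = \frac{1}{\frac{25}{117} + \left(2 + 17240192\right)} = \frac{1}{\frac{25}{117} + 17240194} = \frac{1}{\frac{2017102723}{117}} = \frac{117}{2017102723}$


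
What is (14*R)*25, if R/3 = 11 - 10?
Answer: 1050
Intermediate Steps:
R = 3 (R = 3*(11 - 10) = 3*1 = 3)
(14*R)*25 = (14*3)*25 = 42*25 = 1050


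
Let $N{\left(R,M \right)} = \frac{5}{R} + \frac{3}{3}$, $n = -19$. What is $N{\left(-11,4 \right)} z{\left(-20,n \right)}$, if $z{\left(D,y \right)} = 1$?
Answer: $\frac{6}{11} \approx 0.54545$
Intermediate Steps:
$N{\left(R,M \right)} = 1 + \frac{5}{R}$ ($N{\left(R,M \right)} = \frac{5}{R} + 3 \cdot \frac{1}{3} = \frac{5}{R} + 1 = 1 + \frac{5}{R}$)
$N{\left(-11,4 \right)} z{\left(-20,n \right)} = \frac{5 - 11}{-11} \cdot 1 = \left(- \frac{1}{11}\right) \left(-6\right) 1 = \frac{6}{11} \cdot 1 = \frac{6}{11}$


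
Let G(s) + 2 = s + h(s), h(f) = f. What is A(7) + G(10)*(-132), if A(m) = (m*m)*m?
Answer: -2033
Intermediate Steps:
A(m) = m³ (A(m) = m²*m = m³)
G(s) = -2 + 2*s (G(s) = -2 + (s + s) = -2 + 2*s)
A(7) + G(10)*(-132) = 7³ + (-2 + 2*10)*(-132) = 343 + (-2 + 20)*(-132) = 343 + 18*(-132) = 343 - 2376 = -2033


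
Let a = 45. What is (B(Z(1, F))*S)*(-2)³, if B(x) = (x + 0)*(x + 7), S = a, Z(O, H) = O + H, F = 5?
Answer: -28080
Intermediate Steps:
Z(O, H) = H + O
S = 45
B(x) = x*(7 + x)
(B(Z(1, F))*S)*(-2)³ = (((5 + 1)*(7 + (5 + 1)))*45)*(-2)³ = ((6*(7 + 6))*45)*(-8) = ((6*13)*45)*(-8) = (78*45)*(-8) = 3510*(-8) = -28080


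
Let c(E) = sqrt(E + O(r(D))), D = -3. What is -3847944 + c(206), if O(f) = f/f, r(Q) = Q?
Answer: -3847944 + 3*sqrt(23) ≈ -3.8479e+6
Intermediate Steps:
O(f) = 1
c(E) = sqrt(1 + E) (c(E) = sqrt(E + 1) = sqrt(1 + E))
-3847944 + c(206) = -3847944 + sqrt(1 + 206) = -3847944 + sqrt(207) = -3847944 + 3*sqrt(23)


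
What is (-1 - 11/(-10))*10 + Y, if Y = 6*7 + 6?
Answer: 49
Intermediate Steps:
Y = 48 (Y = 42 + 6 = 48)
(-1 - 11/(-10))*10 + Y = (-1 - 11/(-10))*10 + 48 = (-1 - 11*(-1/10))*10 + 48 = (-1 + 11/10)*10 + 48 = (1/10)*10 + 48 = 1 + 48 = 49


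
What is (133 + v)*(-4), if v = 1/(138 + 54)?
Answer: -25537/48 ≈ -532.02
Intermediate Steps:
v = 1/192 ≈ 0.0052083
(133 + v)*(-4) = (133 + 1/192)*(-4) = (25537/192)*(-4) = -25537/48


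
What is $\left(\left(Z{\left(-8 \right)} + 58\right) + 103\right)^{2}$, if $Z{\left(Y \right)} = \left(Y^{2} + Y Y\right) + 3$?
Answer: $85264$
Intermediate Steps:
$Z{\left(Y \right)} = 3 + 2 Y^{2}$ ($Z{\left(Y \right)} = \left(Y^{2} + Y^{2}\right) + 3 = 2 Y^{2} + 3 = 3 + 2 Y^{2}$)
$\left(\left(Z{\left(-8 \right)} + 58\right) + 103\right)^{2} = \left(\left(\left(3 + 2 \left(-8\right)^{2}\right) + 58\right) + 103\right)^{2} = \left(\left(\left(3 + 2 \cdot 64\right) + 58\right) + 103\right)^{2} = \left(\left(\left(3 + 128\right) + 58\right) + 103\right)^{2} = \left(\left(131 + 58\right) + 103\right)^{2} = \left(189 + 103\right)^{2} = 292^{2} = 85264$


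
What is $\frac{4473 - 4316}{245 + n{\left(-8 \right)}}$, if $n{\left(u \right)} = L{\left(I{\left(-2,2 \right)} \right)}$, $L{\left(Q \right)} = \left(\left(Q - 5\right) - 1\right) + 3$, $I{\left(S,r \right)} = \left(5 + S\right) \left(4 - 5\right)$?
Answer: $\frac{157}{239} \approx 0.6569$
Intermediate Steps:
$I{\left(S,r \right)} = -5 - S$ ($I{\left(S,r \right)} = \left(5 + S\right) \left(-1\right) = -5 - S$)
$L{\left(Q \right)} = -3 + Q$ ($L{\left(Q \right)} = \left(\left(-5 + Q\right) - 1\right) + 3 = \left(-6 + Q\right) + 3 = -3 + Q$)
$n{\left(u \right)} = -6$ ($n{\left(u \right)} = -3 - 3 = -6$)
$\frac{4473 - 4316}{245 + n{\left(-8 \right)}} = \frac{4473 - 4316}{245 - 6} = \frac{157}{239}$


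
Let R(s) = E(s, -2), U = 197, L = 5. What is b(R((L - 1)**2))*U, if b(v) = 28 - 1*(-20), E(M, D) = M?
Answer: 9456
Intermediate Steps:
R(s) = s
b(v) = 48 (b(v) = 28 + 20 = 48)
b(R((L - 1)**2))*U = 48*197 = 9456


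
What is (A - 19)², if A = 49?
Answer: 900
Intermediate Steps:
(A - 19)² = (49 - 19)² = 30² = 900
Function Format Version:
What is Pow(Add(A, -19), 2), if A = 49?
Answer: 900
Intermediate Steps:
Pow(Add(A, -19), 2) = Pow(Add(49, -19), 2) = Pow(30, 2) = 900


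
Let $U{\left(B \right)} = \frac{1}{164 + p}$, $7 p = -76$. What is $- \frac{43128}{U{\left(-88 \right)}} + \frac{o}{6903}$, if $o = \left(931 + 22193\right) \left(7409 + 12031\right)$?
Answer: $- \frac{35111241792}{5369} \approx -6.5396 \cdot 10^{6}$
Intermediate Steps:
$p = - \frac{76}{7}$ ($p = \frac{1}{7} \left(-76\right) = - \frac{76}{7} \approx -10.857$)
$U{\left(B \right)} = \frac{7}{1072}$ ($U{\left(B \right)} = \frac{1}{164 - \frac{76}{7}} = \frac{1}{\frac{1072}{7}} = \frac{7}{1072}$)
$o = 449530560$ ($o = 23124 \cdot 19440 = 449530560$)
$- \frac{43128}{U{\left(-88 \right)}} + \frac{o}{6903} = - \frac{43128}{\frac{7}{1072}} + \frac{449530560}{6903} = \left(-43128\right) \frac{1072}{7} + 449530560 \cdot \frac{1}{6903} = - \frac{46233216}{7} + \frac{49947840}{767} = - \frac{35111241792}{5369}$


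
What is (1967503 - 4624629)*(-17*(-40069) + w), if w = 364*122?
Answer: -1927960140206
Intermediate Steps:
w = 44408
(1967503 - 4624629)*(-17*(-40069) + w) = (1967503 - 4624629)*(-17*(-40069) + 44408) = -2657126*(681173 + 44408) = -2657126*725581 = -1927960140206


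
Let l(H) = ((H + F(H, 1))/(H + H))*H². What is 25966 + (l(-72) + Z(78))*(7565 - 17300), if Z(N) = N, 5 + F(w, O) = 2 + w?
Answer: -52250984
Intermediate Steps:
F(w, O) = -3 + w (F(w, O) = -5 + (2 + w) = -3 + w)
l(H) = H*(-3 + 2*H)/2 (l(H) = ((H + (-3 + H))/(H + H))*H² = ((-3 + 2*H)/((2*H)))*H² = ((-3 + 2*H)*(1/(2*H)))*H² = ((-3 + 2*H)/(2*H))*H² = H*(-3 + 2*H)/2)
25966 + (l(-72) + Z(78))*(7565 - 17300) = 25966 + ((½)*(-72)*(-3 + 2*(-72)) + 78)*(7565 - 17300) = 25966 + ((½)*(-72)*(-3 - 144) + 78)*(-9735) = 25966 + ((½)*(-72)*(-147) + 78)*(-9735) = 25966 + (5292 + 78)*(-9735) = 25966 + 5370*(-9735) = 25966 - 52276950 = -52250984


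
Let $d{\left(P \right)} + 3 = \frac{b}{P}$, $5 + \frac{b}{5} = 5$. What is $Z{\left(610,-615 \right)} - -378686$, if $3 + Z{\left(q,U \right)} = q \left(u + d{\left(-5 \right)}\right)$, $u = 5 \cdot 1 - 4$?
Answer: $377463$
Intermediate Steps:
$b = 0$ ($b = -25 + 5 \cdot 5 = -25 + 25 = 0$)
$u = 1$ ($u = 5 - 4 = 1$)
$d{\left(P \right)} = -3$ ($d{\left(P \right)} = -3 + \frac{0}{P} = -3 + 0 = -3$)
$Z{\left(q,U \right)} = -3 - 2 q$ ($Z{\left(q,U \right)} = -3 + q \left(1 - 3\right) = -3 + q \left(-2\right) = -3 - 2 q$)
$Z{\left(610,-615 \right)} - -378686 = \left(-3 - 1220\right) - -378686 = \left(-3 - 1220\right) + 378686 = -1223 + 378686 = 377463$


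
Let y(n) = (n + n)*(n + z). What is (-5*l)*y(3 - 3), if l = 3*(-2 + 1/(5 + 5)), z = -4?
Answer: 0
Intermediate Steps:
y(n) = 2*n*(-4 + n) (y(n) = (n + n)*(n - 4) = (2*n)*(-4 + n) = 2*n*(-4 + n))
l = -57/10 (l = 3*(-2 + 1/10) = 3*(-19/10) = -57/10 ≈ -5.7000)
(-5*l)*y(3 - 3) = (-5*(-57/10))*(2*(3 - 3)*(-4 + (3 - 3))) = 57*(2*0*(-4 + 0))/2 = 57*(2*0*(-4))/2 = (57/2)*0 = 0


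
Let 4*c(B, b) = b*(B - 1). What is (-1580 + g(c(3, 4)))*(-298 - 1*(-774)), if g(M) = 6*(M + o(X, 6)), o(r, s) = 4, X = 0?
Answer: -734944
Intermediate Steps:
c(B, b) = b*(-1 + B)/4 (c(B, b) = (b*(B - 1))/4 = (b*(-1 + B))/4 = b*(-1 + B)/4)
g(M) = 24 + 6*M (g(M) = 6*(M + 4) = 6*(4 + M) = 24 + 6*M)
(-1580 + g(c(3, 4)))*(-298 - 1*(-774)) = (-1580 + (24 + 6*((1/4)*4*(-1 + 3))))*(-298 - 1*(-774)) = (-1580 + (24 + 6*((1/4)*4*2)))*(-298 + 774) = (-1580 + (24 + 6*2))*476 = (-1580 + (24 + 12))*476 = (-1580 + 36)*476 = -1544*476 = -734944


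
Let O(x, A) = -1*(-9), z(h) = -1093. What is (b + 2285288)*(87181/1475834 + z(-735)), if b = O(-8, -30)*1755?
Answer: -3711645454629623/1475834 ≈ -2.5149e+9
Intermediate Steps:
O(x, A) = 9
b = 15795 (b = 9*1755 = 15795)
(b + 2285288)*(87181/1475834 + z(-735)) = (15795 + 2285288)*(87181/1475834 - 1093) = 2301083*(87181*(1/1475834) - 1093) = 2301083*(87181/1475834 - 1093) = 2301083*(-1612999381/1475834) = -3711645454629623/1475834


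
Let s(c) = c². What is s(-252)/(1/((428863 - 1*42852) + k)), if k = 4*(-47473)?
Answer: 12454340976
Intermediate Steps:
k = -189892
s(-252)/(1/((428863 - 1*42852) + k)) = (-252)²/(1/((428863 - 1*42852) - 189892)) = 63504/(1/((428863 - 42852) - 189892)) = 63504/(1/(386011 - 189892)) = 63504/(1/196119) = 63504*196119 = 12454340976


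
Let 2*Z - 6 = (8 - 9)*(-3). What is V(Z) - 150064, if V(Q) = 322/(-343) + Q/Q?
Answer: -7353133/49 ≈ -1.5006e+5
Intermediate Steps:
Z = 9/2 (Z = 3 + ((8 - 9)*(-3))/2 = 3 + (-1*(-3))/2 = 3 + (1/2)*3 = 3 + 3/2 = 9/2 ≈ 4.5000)
V(Q) = 3/49 (V(Q) = 322*(-1/343) + 1 = -46/49 + 1 = 3/49)
V(Z) - 150064 = 3/49 - 150064 = -7353133/49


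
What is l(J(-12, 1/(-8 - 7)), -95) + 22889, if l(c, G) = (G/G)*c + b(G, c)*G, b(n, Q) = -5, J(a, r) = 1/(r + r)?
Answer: 46713/2 ≈ 23357.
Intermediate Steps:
J(a, r) = 1/(2*r)
l(c, G) = c - 5*G (l(c, G) = (G/G)*c - 5*G = 1*c - 5*G = c - 5*G)
l(J(-12, 1/(-8 - 7)), -95) + 22889 = (1/(2*(1/(-8 - 7))) - 5*(-95)) + 22889 = (1/(2*(1/(-15))) + 475) + 22889 = (1/(2*(-1/15)) + 475) + 22889 = ((½)*(-15) + 475) + 22889 = (-15/2 + 475) + 22889 = 935/2 + 22889 = 46713/2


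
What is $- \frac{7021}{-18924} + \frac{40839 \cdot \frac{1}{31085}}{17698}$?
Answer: $\frac{1931661068083}{5205446726460} \approx 0.37108$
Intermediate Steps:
$- \frac{7021}{-18924} + \frac{40839 \cdot \frac{1}{31085}}{17698} = \left(-7021\right) \left(- \frac{1}{18924}\right) + 40839 \cdot \frac{1}{31085} \cdot \frac{1}{17698} = \frac{7021}{18924} + \frac{40839}{31085} \cdot \frac{1}{17698} = \frac{7021}{18924} + \frac{40839}{550142330} = \frac{1931661068083}{5205446726460}$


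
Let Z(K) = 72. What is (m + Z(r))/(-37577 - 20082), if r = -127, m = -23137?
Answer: 3295/8237 ≈ 0.40002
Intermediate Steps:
(m + Z(r))/(-37577 - 20082) = (-23137 + 72)/(-37577 - 20082) = -23065/(-57659) = -23065*(-1/57659) = 3295/8237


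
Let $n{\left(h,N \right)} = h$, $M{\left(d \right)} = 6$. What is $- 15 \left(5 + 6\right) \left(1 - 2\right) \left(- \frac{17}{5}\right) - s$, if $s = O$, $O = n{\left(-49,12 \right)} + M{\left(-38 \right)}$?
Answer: $-518$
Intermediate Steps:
$O = -43$ ($O = -49 + 6 = -43$)
$s = -43$
$- 15 \left(5 + 6\right) \left(1 - 2\right) \left(- \frac{17}{5}\right) - s = - 15 \left(5 + 6\right) \left(1 - 2\right) \left(- \frac{17}{5}\right) - -43 = - 15 \cdot 11 \left(-1\right) \left(\left(-17\right) \frac{1}{5}\right) + 43 = \left(-15\right) \left(-11\right) \left(- \frac{17}{5}\right) + 43 = 165 \left(- \frac{17}{5}\right) + 43 = -561 + 43 = -518$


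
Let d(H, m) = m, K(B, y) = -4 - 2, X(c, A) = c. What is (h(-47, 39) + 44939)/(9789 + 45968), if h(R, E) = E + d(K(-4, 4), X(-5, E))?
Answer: 44973/55757 ≈ 0.80659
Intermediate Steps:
K(B, y) = -6
h(R, E) = -5 + E (h(R, E) = E - 5 = -5 + E)
(h(-47, 39) + 44939)/(9789 + 45968) = ((-5 + 39) + 44939)/(9789 + 45968) = (34 + 44939)/55757 = 44973*(1/55757) = 44973/55757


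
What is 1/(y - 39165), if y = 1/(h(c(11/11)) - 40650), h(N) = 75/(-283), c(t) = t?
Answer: -11504025/450555139408 ≈ -2.5533e-5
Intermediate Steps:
h(N) = -75/283 (h(N) = 75*(-1/283) = -75/283)
y = -283/11504025 (y = 1/(-75/283 - 40650) = 1/(-11504025/283) = -283/11504025 ≈ -2.4600e-5)
1/(y - 39165) = 1/(-283/11504025 - 39165) = 1/(-450555139408/11504025) = -11504025/450555139408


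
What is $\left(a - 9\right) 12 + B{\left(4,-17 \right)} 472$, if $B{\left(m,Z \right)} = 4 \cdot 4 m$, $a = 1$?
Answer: $30112$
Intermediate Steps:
$B{\left(m,Z \right)} = 16 m$
$\left(a - 9\right) 12 + B{\left(4,-17 \right)} 472 = \left(1 - 9\right) 12 + 16 \cdot 4 \cdot 472 = \left(-8\right) 12 + 64 \cdot 472 = -96 + 30208 = 30112$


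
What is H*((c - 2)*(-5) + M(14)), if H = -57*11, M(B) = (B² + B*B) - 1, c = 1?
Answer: -248292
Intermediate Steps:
M(B) = -1 + 2*B² (M(B) = (B² + B²) - 1 = 2*B² - 1 = -1 + 2*B²)
H = -627
H*((c - 2)*(-5) + M(14)) = -627*((1 - 2)*(-5) + (-1 + 2*14²)) = -627*(-1*(-5) + (-1 + 2*196)) = -627*(5 + (-1 + 392)) = -627*(5 + 391) = -627*396 = -248292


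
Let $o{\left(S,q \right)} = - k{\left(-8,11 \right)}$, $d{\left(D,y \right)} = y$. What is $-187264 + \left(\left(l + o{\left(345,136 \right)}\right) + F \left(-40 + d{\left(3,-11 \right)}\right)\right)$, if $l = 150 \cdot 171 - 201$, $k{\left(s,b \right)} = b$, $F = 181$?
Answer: $-171057$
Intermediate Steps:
$o{\left(S,q \right)} = -11$ ($o{\left(S,q \right)} = \left(-1\right) 11 = -11$)
$l = 25449$ ($l = 25650 - 201 = 25449$)
$-187264 + \left(\left(l + o{\left(345,136 \right)}\right) + F \left(-40 + d{\left(3,-11 \right)}\right)\right) = -187264 + \left(\left(25449 - 11\right) + 181 \left(-40 - 11\right)\right) = -187264 + \left(25438 + 181 \left(-51\right)\right) = -187264 + \left(25438 - 9231\right) = -187264 + 16207 = -171057$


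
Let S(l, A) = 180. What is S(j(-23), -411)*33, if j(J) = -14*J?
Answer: 5940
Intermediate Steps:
S(j(-23), -411)*33 = 180*33 = 5940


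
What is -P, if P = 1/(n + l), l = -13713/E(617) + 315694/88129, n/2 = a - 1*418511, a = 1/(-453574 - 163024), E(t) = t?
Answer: 16763940946307/14032099910691289268 ≈ 1.1947e-6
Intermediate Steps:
a = -1/616598 (a = 1/(-616598) = -1/616598 ≈ -1.6218e-6)
n = -258053045579/308299 (n = 2*(-1/616598 - 1*418511) = 2*(-1/616598 - 418511) = 2*(-258053045579/616598) = -258053045579/308299 ≈ -8.3702e+5)
l = -1013729779/54375593 (l = -13713/617 + 315694/88129 = -1013729779/54375593 ≈ -18.643)
P = -16763940946307/14032099910691289268 (P = 1/(-258053045579/308299 - 1013729779/54375593) = 1/(-14032099910691289268/16763940946307) = -16763940946307/14032099910691289268 ≈ -1.1947e-6)
-P = -1*(-16763940946307/14032099910691289268) = 16763940946307/14032099910691289268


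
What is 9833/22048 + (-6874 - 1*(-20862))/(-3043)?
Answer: -278485605/67092064 ≈ -4.1508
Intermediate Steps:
9833/22048 + (-6874 - 1*(-20862))/(-3043) = 9833*(1/22048) + (-6874 + 20862)*(-1/3043) = 9833/22048 + 13988*(-1/3043) = 9833/22048 - 13988/3043 = -278485605/67092064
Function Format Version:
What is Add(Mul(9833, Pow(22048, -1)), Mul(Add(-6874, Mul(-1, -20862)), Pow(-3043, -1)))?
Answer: Rational(-278485605, 67092064) ≈ -4.1508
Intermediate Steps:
Add(Mul(9833, Pow(22048, -1)), Mul(Add(-6874, Mul(-1, -20862)), Pow(-3043, -1))) = Add(Mul(9833, Rational(1, 22048)), Mul(Add(-6874, 20862), Rational(-1, 3043))) = Add(Rational(9833, 22048), Mul(13988, Rational(-1, 3043))) = Add(Rational(9833, 22048), Rational(-13988, 3043)) = Rational(-278485605, 67092064)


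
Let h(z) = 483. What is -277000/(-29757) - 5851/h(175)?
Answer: -1919867/684411 ≈ -2.8051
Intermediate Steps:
-277000/(-29757) - 5851/h(175) = -277000/(-29757) - 5851/483 = -277000*(-1/29757) - 5851*1/483 = 277000/29757 - 5851/483 = -1919867/684411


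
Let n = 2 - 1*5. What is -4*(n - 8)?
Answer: 44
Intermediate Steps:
n = -3 (n = 2 - 5 = -3)
-4*(n - 8) = -4*(-3 - 8) = -4*(-11) = 44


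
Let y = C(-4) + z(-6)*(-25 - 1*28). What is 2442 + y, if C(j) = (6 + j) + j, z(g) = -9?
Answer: 2917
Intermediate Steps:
C(j) = 6 + 2*j
y = 475 (y = (6 + 2*(-4)) - 9*(-25 - 1*28) = (6 - 8) - 9*(-25 - 28) = -2 - 9*(-53) = -2 + 477 = 475)
2442 + y = 2442 + 475 = 2917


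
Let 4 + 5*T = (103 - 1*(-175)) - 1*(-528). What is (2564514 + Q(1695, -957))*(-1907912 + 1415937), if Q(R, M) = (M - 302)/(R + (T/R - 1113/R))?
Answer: -18118129968761054925/14360362 ≈ -1.2617e+12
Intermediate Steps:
T = 802/5 (T = -⅘ + ((103 - 1*(-175)) - 1*(-528))/5 = -⅘ + ((103 + 175) + 528)/5 = -⅘ + (278 + 528)/5 = -⅘ + (⅕)*806 = -⅘ + 806/5 = 802/5 ≈ 160.40)
Q(R, M) = (-302 + M)/(R - 4763/(5*R)) (Q(R, M) = (M - 302)/(R + (802/(5*R) - 1113/R)) = (-302 + M)/(R - 4763/(5*R)))
(2564514 + Q(1695, -957))*(-1907912 + 1415937) = (2564514 + 5*1695*(-302 - 957)/(-4763 + 5*1695²))*(-1907912 + 1415937) = (2564514 + 5*1695*(-1259)/(-4763 + 5*2873025))*(-491975) = (2564514 + 5*1695*(-1259)/(-4763 + 14365125))*(-491975) = (2564514 + 5*1695*(-1259)/14360362)*(-491975) = (2564514 + 5*1695*(1/14360362)*(-1259))*(-491975) = (2564514 - 10670025/14360362)*(-491975) = (36827338724043/14360362)*(-491975) = -18118129968761054925/14360362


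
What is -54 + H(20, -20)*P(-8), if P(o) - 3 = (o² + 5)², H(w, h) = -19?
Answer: -90570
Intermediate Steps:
P(o) = 3 + (5 + o²)² (P(o) = 3 + (o² + 5)² = 3 + (5 + o²)²)
-54 + H(20, -20)*P(-8) = -54 - 19*(3 + (5 + (-8)²)²) = -54 - 19*(3 + (5 + 64)²) = -54 - 19*(3 + 69²) = -54 - 19*(3 + 4761) = -54 - 19*4764 = -54 - 90516 = -90570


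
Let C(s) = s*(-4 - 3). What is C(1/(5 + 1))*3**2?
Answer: -21/2 ≈ -10.500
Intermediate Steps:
C(s) = -7*s (C(s) = s*(-7) = -7*s)
C(1/(5 + 1))*3**2 = -7/(5 + 1)*3**2 = -7/6*9 = -21/2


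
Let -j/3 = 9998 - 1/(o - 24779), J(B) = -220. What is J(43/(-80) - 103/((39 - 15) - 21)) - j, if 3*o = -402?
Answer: 741759665/24913 ≈ 29774.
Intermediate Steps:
o = -134 (o = (⅓)*(-402) = -134)
j = -747240525/24913 (j = -3*(9998 - 1/(-134 - 24779)) = -3*(9998 - 1/(-24913)) = -3*(9998 - 1*(-1/24913)) = -3*(9998 + 1/24913) = -3*249080175/24913 = -747240525/24913 ≈ -29994.)
J(43/(-80) - 103/((39 - 15) - 21)) - j = -220 - 1*(-747240525/24913) = -220 + 747240525/24913 = 741759665/24913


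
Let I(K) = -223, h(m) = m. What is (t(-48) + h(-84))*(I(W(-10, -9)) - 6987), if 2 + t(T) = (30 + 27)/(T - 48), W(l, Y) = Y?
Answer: 9989455/16 ≈ 6.2434e+5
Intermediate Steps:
t(T) = -2 + 57/(-48 + T) (t(T) = -2 + (30 + 27)/(T - 48) = -2 + 57/(-48 + T))
(t(-48) + h(-84))*(I(W(-10, -9)) - 6987) = ((153 - 2*(-48))/(-48 - 48) - 84)*(-223 - 6987) = ((153 + 96)/(-96) - 84)*(-7210) = (-1/96*249 - 84)*(-7210) = (-83/32 - 84)*(-7210) = -2771/32*(-7210) = 9989455/16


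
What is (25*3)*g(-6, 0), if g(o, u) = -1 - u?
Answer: -75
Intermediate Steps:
(25*3)*g(-6, 0) = (25*3)*(-1 - 1*0) = 75*(-1 + 0) = 75*(-1) = -75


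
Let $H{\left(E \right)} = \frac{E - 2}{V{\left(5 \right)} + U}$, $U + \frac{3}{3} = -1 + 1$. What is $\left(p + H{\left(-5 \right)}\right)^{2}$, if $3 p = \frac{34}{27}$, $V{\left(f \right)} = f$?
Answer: $\frac{185761}{104976} \approx 1.7696$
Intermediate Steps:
$p = \frac{34}{81}$ ($p = \frac{34 \cdot \frac{1}{27}}{3} = \frac{1}{3} \cdot \frac{34}{27} = \frac{34}{81} \approx 0.41975$)
$U = -1$ ($U = -1 + \left(-1 + 1\right) = -1 + 0 = -1$)
$H{\left(E \right)} = - \frac{1}{2} + \frac{E}{4}$ ($H{\left(E \right)} = \frac{E - 2}{5 - 1} = \frac{-2 + E}{4} = \left(-2 + E\right) \frac{1}{4} = - \frac{1}{2} + \frac{E}{4}$)
$\left(p + H{\left(-5 \right)}\right)^{2} = \left(\frac{34}{81} + \left(- \frac{1}{2} + \frac{1}{4} \left(-5\right)\right)\right)^{2} = \left(\frac{34}{81} - \frac{7}{4}\right)^{2} = \left(- \frac{431}{324}\right)^{2} = \frac{185761}{104976}$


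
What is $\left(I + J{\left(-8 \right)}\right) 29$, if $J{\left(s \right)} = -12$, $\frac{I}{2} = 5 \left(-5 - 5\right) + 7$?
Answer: $-2842$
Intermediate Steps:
$I = -86$ ($I = 2 \left(5 \left(-5 - 5\right) + 7\right) = 2 \left(5 \left(-10\right) + 7\right) = 2 \left(-50 + 7\right) = 2 \left(-43\right) = -86$)
$\left(I + J{\left(-8 \right)}\right) 29 = \left(-86 - 12\right) 29 = \left(-98\right) 29 = -2842$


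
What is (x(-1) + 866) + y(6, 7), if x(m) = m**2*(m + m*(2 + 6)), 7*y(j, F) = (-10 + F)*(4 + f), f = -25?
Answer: 866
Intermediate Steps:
y(j, F) = 30 - 3*F (y(j, F) = ((-10 + F)*(4 - 25))/7 = ((-10 + F)*(-21))/7 = (210 - 21*F)/7 = 30 - 3*F)
x(m) = 9*m**3 (x(m) = m**2*(m + m*8) = m**2*(m + 8*m) = m**2*(9*m) = 9*m**3)
(x(-1) + 866) + y(6, 7) = (9*(-1)**3 + 866) + (30 - 3*7) = (9*(-1) + 866) + (30 - 21) = (-9 + 866) + 9 = 857 + 9 = 866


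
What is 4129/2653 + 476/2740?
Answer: 3144072/1817305 ≈ 1.7301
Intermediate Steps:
4129/2653 + 476/2740 = 4129*(1/2653) + 476*(1/2740) = 4129/2653 + 119/685 = 3144072/1817305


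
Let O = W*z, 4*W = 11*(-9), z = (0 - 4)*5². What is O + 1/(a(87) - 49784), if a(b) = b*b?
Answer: 104482124/42215 ≈ 2475.0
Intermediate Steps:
z = -100 (z = -4*25 = -100)
a(b) = b²
W = -99/4 (W = (11*(-9))/4 = (¼)*(-99) = -99/4 ≈ -24.750)
O = 2475 (O = -99/4*(-100) = 2475)
O + 1/(a(87) - 49784) = 2475 + 1/(87² - 49784) = 2475 + 1/(7569 - 49784) = 2475 + 1/(-42215) = 2475 - 1/42215 = 104482124/42215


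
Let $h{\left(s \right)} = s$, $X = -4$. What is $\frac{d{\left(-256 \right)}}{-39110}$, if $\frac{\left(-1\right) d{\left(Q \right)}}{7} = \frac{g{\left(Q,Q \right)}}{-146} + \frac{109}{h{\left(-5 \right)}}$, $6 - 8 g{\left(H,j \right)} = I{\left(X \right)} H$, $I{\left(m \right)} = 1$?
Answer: $- \frac{450177}{114201200} \approx -0.003942$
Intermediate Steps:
$g{\left(H,j \right)} = \frac{3}{4} - \frac{H}{8}$ ($g{\left(H,j \right)} = \frac{3}{4} - \frac{1 H}{8} = \frac{3}{4} - \frac{H}{8}$)
$d{\left(Q \right)} = \frac{445697}{2920} - \frac{7 Q}{1168}$ ($d{\left(Q \right)} = - 7 \left(\frac{\frac{3}{4} - \frac{Q}{8}}{-146} + \frac{109}{-5}\right) = - 7 \left(\left(\frac{3}{4} - \frac{Q}{8}\right) \left(- \frac{1}{146}\right) + 109 \left(- \frac{1}{5}\right)\right) = - 7 \left(\left(- \frac{3}{584} + \frac{Q}{1168}\right) - \frac{109}{5}\right) = - 7 \left(- \frac{63671}{2920} + \frac{Q}{1168}\right) = \frac{445697}{2920} - \frac{7 Q}{1168}$)
$\frac{d{\left(-256 \right)}}{-39110} = \frac{\frac{445697}{2920} - - \frac{112}{73}}{-39110} = \left(\frac{445697}{2920} + \frac{112}{73}\right) \left(- \frac{1}{39110}\right) = \frac{450177}{2920} \left(- \frac{1}{39110}\right) = - \frac{450177}{114201200}$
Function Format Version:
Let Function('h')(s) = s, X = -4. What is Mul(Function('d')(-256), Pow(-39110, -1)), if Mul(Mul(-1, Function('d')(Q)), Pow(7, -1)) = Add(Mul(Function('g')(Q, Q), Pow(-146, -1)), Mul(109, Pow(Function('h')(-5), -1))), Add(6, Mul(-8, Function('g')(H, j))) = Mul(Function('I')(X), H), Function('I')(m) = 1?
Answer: Rational(-450177, 114201200) ≈ -0.0039420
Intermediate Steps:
Function('g')(H, j) = Add(Rational(3, 4), Mul(Rational(-1, 8), H)) (Function('g')(H, j) = Add(Rational(3, 4), Mul(Rational(-1, 8), Mul(1, H))) = Add(Rational(3, 4), Mul(Rational(-1, 8), H)))
Function('d')(Q) = Add(Rational(445697, 2920), Mul(Rational(-7, 1168), Q)) (Function('d')(Q) = Mul(-7, Add(Mul(Add(Rational(3, 4), Mul(Rational(-1, 8), Q)), Pow(-146, -1)), Mul(109, Pow(-5, -1)))) = Mul(-7, Add(Mul(Add(Rational(3, 4), Mul(Rational(-1, 8), Q)), Rational(-1, 146)), Mul(109, Rational(-1, 5)))) = Mul(-7, Add(Add(Rational(-3, 584), Mul(Rational(1, 1168), Q)), Rational(-109, 5))) = Mul(-7, Add(Rational(-63671, 2920), Mul(Rational(1, 1168), Q))) = Add(Rational(445697, 2920), Mul(Rational(-7, 1168), Q)))
Mul(Function('d')(-256), Pow(-39110, -1)) = Mul(Add(Rational(445697, 2920), Mul(Rational(-7, 1168), -256)), Pow(-39110, -1)) = Mul(Add(Rational(445697, 2920), Rational(112, 73)), Rational(-1, 39110)) = Mul(Rational(450177, 2920), Rational(-1, 39110)) = Rational(-450177, 114201200)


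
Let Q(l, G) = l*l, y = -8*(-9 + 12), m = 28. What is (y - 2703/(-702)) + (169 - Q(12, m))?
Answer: 1135/234 ≈ 4.8504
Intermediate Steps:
y = -24 (y = -8*3 = -24)
Q(l, G) = l**2
(y - 2703/(-702)) + (169 - Q(12, m)) = (-24 - 2703/(-702)) + (169 - 1*12**2) = (-24 - 2703*(-1/702)) + (169 - 1*144) = (-24 + 901/234) + (169 - 144) = -4715/234 + 25 = 1135/234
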